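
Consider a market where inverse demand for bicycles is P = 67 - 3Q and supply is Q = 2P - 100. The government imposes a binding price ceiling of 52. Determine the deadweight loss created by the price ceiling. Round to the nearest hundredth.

1.29

Rewriting supply in inverse form: P = 50 + 0.5Q.
Without the control, 67 - 3Q = 50 + 0.5Q so Q* = 4.8571 and P* = 52.4286.
At P = 52, sellers supply (52 - 50)/0.5 = 4 while buyers want more, so the quantity traded is 4 at price 52.
The lost-trades triangle has base Q* - 4 = 0.8571 and height equal to the gap between the curves at Q = 4, which is 55 - 52 = 3. DWL = (1/2)(0.8571)(3) = 1.2857.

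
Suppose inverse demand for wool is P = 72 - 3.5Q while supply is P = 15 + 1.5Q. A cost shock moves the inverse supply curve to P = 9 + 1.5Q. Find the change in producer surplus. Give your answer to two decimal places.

21.60

Initial equilibrium: Q_0 = 11.4, P_0 = 32.1; CS_0 = (1/2)(11.4)(39.9) = 227.43, PS_0 = (1/2)(11.4)(17.1) = 97.47.
New equilibrium: 72 - 3.5Q = 9 + 1.5Q gives Q_1 = 12.6, P_1 = 27.9; CS_1 = 277.83, PS_1 = 119.07.
Change in producer surplus = 119.07 - 97.47 = 21.6.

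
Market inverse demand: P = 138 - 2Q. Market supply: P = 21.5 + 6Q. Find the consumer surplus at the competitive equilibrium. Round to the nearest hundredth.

212.07

Equilibrium: 138 - 2Q = 21.5 + 6Q, so Q* = 14.5625 and P* = 108.875.
Consumer surplus is the triangle under demand above P*: (1/2)(14.5625)(138 - 108.875) = (1/2)(14.5625)(29.125) = 212.0664.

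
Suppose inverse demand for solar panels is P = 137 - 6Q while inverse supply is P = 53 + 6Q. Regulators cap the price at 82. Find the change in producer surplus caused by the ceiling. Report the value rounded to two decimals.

Free-market equilibrium: 137 - 6Q = 53 + 6Q gives Q* = 7, P* = 95.
At the ceiling price 82, quantity supplied is (82 - 53)/6 = 4.8333; supply is the short side, so Q = 4.8333 trades at P = 82.
PS goes from (1/2)(7)(42) = 147 to 70.0833 (computed as (82 - 53)(4.8333) - (1/2)(6)(4.8333)^2), a change of -76.9167.

-76.92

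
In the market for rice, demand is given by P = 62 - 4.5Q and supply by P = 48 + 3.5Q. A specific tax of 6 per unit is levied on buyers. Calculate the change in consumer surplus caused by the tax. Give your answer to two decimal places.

-4.64

Pre-tax equilibrium: 62 - 4.5Q = 48 + 3.5Q gives Q* = 1.75, P* = 54.125.
A tax on buyers shifts demand down by 6: (62 - 6) - 4.5Q = 48 + 3.5Q, so Q_t = 1. Buyers pay P_b = 57.5; sellers receive P_s = P_b - 6 = 51.5.
Consumers lose the trapezoid between P* and P_b out to Q_t plus the triangle from Q_t to Q*: change in CS = 2.25 - 6.8906 = -4.6406.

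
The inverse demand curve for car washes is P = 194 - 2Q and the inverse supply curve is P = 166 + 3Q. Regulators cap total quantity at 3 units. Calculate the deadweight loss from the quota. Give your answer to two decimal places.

16.90

Unrestricted equilibrium: Q* = (194 - 166)/(2 + 3) = 5.6.
At Q = 3 the demand price is 194 - 2(3) = 188 and the supply price is 166 + 3(3) = 175.
Deadweight loss is the triangle between the curves from 3 to 5.6: (1/2)(188 - 175)(5.6 - 3) = 16.9.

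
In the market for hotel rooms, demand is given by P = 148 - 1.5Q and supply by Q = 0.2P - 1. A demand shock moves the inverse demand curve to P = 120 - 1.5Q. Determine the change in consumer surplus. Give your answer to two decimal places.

-128.24

Rewriting supply in inverse form: P = 5 + 5Q.
Initial equilibrium: Q_0 = 22, P_0 = 115; CS_0 = (1/2)(22)(33) = 363, PS_0 = (1/2)(22)(110) = 1210.
New equilibrium: 120 - 1.5Q = 5 + 5Q gives Q_1 = 17.6923, P_1 = 93.4615; CS_1 = 234.7633, PS_1 = 782.5444.
Change in consumer surplus = 234.7633 - 363 = -128.2367.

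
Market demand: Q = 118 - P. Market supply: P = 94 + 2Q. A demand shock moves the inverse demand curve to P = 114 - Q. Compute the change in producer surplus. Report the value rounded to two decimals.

Rewriting demand in inverse form: P = 118 - Q.
Initial equilibrium: Q_0 = 8, P_0 = 110; CS_0 = (1/2)(8)(8) = 32, PS_0 = (1/2)(8)(16) = 64.
New equilibrium: 114 - Q = 94 + 2Q gives Q_1 = 6.6667, P_1 = 107.3333; CS_1 = 22.2222, PS_1 = 44.4444.
Change in producer surplus = 44.4444 - 64 = -19.5556.

-19.56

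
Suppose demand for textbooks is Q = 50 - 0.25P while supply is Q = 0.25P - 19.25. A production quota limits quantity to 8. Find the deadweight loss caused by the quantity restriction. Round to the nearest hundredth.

Rewriting demand in inverse form: P = 200 - 4Q.
Rewriting supply in inverse form: P = 77 + 4Q.
Without the quota, 200 - 4Q = 77 + 4Q gives Q* = 15.375.
At Q = 8 the demand price is 200 - 4(8) = 168 and the supply price is 77 + 4(8) = 109.
DWL = (1/2)(gap between curves at 8) x (Q* - 8) = (1/2)(59)(7.375) = 217.5625.

217.56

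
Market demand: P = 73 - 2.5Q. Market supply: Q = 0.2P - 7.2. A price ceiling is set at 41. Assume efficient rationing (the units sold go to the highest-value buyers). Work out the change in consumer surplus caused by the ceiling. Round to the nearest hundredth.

0.33

Rewriting supply in inverse form: P = 36 + 5Q.
Without the control, 73 - 2.5Q = 36 + 5Q so Q* = 4.9333 and P* = 60.6667.
At the ceiling price 41, quantity supplied is (41 - 36)/5 = 1; supply is the short side, so Q = 1 trades at P = 41.
CS goes from (1/2)(4.9333)(12.3333) = 30.4222 to 30.75 (computed as (73 - 41)(1) - (1/2)(2.5)(1)^2), a change of 0.3278.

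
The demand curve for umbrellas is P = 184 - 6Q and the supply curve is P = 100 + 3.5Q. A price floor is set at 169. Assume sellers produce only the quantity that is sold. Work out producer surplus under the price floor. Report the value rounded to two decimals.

161.56

Without the control, 184 - 6Q = 100 + 3.5Q so Q* = 8.8421 and P* = 130.9474.
At the floor price 169, quantity demanded is (184 - 169)/6 = 2.5; demand is the short side, so Q = 2.5 trades at P = 169.
The supply price at Q = 2.5 is 108.75. PS is the trapezoid between 169 and supply over [0, 2.5]: (1/2)[(169 - 100) + (169 - 108.75)](2.5) = 161.5625.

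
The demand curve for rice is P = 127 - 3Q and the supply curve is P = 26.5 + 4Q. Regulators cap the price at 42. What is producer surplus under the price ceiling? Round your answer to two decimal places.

30.03

Free-market equilibrium: 127 - 3Q = 26.5 + 4Q gives Q* = 14.3571, P* = 83.9286.
At P = 42, sellers supply (42 - 26.5)/4 = 3.875 while buyers want more, so the quantity traded is 3.875 at price 42.
PS is the triangle above supply below 42: (1/2)(3.875)(42 - 26.5) = 30.0312.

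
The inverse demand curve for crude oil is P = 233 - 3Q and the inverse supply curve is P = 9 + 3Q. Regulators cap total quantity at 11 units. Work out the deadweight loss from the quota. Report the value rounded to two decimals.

2080.33

Without the quota, 233 - 3Q = 9 + 3Q gives Q* = 37.3333.
At Q = 11 the demand price is 233 - 3(11) = 200 and the supply price is 9 + 3(11) = 42.
DWL = (1/2)(gap between curves at 11) x (Q* - 11) = (1/2)(158)(26.3333) = 2080.3333.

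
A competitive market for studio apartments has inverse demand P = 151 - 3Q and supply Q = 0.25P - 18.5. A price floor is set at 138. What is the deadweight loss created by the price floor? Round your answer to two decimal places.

Rewriting supply in inverse form: P = 74 + 4Q.
Without the control, 151 - 3Q = 74 + 4Q so Q* = 11 and P* = 118.
At P = 138, buyers demand (151 - 138)/3 = 4.3333 while sellers would supply more, so the quantity traded is 4.3333 at price 138.
The lost-trades triangle has base Q* - 4.3333 = 6.6667 and height equal to the gap between the curves at Q = 4.3333, which is 138 - 91.3333 = 46.6667. DWL = (1/2)(6.6667)(46.6667) = 155.5556.

155.56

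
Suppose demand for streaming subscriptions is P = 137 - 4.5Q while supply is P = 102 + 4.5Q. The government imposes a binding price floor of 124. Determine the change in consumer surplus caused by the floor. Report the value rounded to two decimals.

Without the control, 137 - 4.5Q = 102 + 4.5Q so Q* = 3.8889 and P* = 119.5.
At the floor price 124, quantity demanded is (137 - 124)/4.5 = 2.8889; demand is the short side, so Q = 2.8889 trades at P = 124.
CS goes from (1/2)(3.8889)(17.5) = 34.0278 to 18.7778 (computed as (137 - 124)(2.8889) - (1/2)(4.5)(2.8889)^2), a change of -15.25.

-15.25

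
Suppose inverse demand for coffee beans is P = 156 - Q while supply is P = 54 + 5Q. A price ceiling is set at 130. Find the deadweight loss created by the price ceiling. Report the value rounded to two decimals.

9.72

Free-market equilibrium: 156 - Q = 54 + 5Q gives Q* = 17, P* = 139.
At P = 130, sellers supply (130 - 54)/5 = 15.2 while buyers want more, so the quantity traded is 15.2 at price 130.
The lost-trades triangle has base Q* - 15.2 = 1.8 and height equal to the gap between the curves at Q = 15.2, which is 140.8 - 130 = 10.8. DWL = (1/2)(1.8)(10.8) = 9.72.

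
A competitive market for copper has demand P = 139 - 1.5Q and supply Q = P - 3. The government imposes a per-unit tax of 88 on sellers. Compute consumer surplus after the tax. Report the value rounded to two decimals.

Rewriting supply in inverse form: P = 3 + Q.
Pre-tax equilibrium: 139 - 1.5Q = 3 + Q gives Q* = 54.4, P* = 57.4.
A tax on sellers shifts supply up by 88: 139 - 1.5Q = 3 + Q + 88, so Q_t = 19.2. Buyers pay P_b = 110.2; sellers receive P_s = P_b - 88 = 22.2.
CS = (1/2)(Q_t)(139 - P_b) = (1/2)(19.2)(28.8) = 276.48.

276.48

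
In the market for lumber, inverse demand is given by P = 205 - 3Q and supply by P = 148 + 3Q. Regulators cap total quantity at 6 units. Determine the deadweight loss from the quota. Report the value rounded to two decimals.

Unrestricted equilibrium: Q* = (205 - 148)/(3 + 3) = 9.5.
At Q = 6 the demand price is 205 - 3(6) = 187 and the supply price is 148 + 3(6) = 166.
DWL = (1/2)(gap between curves at 6) x (Q* - 6) = (1/2)(21)(3.5) = 36.75.

36.75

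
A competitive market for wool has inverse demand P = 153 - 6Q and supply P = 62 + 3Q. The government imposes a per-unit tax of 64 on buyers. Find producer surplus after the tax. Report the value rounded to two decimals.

Pre-tax equilibrium: 153 - 6Q = 62 + 3Q gives Q* = 10.1111, P* = 92.3333.
A tax on buyers shifts demand down by 64: (153 - 64) - 6Q = 62 + 3Q, so Q_t = 3. Buyers pay P_b = 135; sellers receive P_s = P_b - 64 = 71.
PS = (1/2)(Q_t)(P_s - 62) = (1/2)(3)(9) = 13.5.

13.50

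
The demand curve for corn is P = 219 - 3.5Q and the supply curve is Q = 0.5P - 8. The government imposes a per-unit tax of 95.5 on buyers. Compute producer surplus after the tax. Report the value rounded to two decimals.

Rewriting supply in inverse form: P = 16 + 2Q.
Pre-tax equilibrium: 219 - 3.5Q = 16 + 2Q gives Q* = 36.9091, P* = 89.8182.
A tax on buyers shifts demand down by 95.5: (219 - 95.5) - 3.5Q = 16 + 2Q, so Q_t = 19.5455. Buyers pay P_b = 150.5909; sellers receive P_s = P_b - 95.5 = 55.0909.
Producer surplus is the triangle above supply below P_s: (1/2)(19.5455)(55.0909 - 16) = 382.0248.

382.02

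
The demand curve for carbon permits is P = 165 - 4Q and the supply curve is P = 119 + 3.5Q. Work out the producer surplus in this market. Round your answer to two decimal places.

Set 165 - 4Q = 119 + 3.5Q, which gives 46 = 7.5Q, so Q* = 6.1333 and P* = 165 - 4(6.1333) = 140.4667.
Producer surplus is the triangle above supply below P*: (1/2)(6.1333)(140.4667 - 119) = (1/2)(6.1333)(21.4667) = 65.8311.

65.83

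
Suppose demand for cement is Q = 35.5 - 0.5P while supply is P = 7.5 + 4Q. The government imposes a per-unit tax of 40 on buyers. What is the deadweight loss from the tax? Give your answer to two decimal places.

Rewriting demand in inverse form: P = 71 - 2Q.
Without the tax, 71 - 2Q = 7.5 + 4Q so Q* = 10.5833 and P* = 49.8333.
With the tax, buyers' net willingness to pay falls by 40: (71 - 40) - 2Q = 7.5 + 4Q, so Q_t = 3.9167. Buyers pay P_b = 63.1667; sellers receive P_s = P_b - 40 = 23.1667.
The welfare triangle lost has base Q* - Q_t = 6.6667 and height t = 40, so DWL = (1/2)(6.6667)(40) = 133.3333.

133.33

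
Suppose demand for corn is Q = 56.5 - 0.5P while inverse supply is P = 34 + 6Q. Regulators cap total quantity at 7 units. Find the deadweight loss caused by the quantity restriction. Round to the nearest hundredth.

33.06

Rewriting demand in inverse form: P = 113 - 2Q.
Without the quota, 113 - 2Q = 34 + 6Q gives Q* = 9.875.
At Q = 7 the demand price is 113 - 2(7) = 99 and the supply price is 34 + 6(7) = 76.
DWL = (1/2)(gap between curves at 7) x (Q* - 7) = (1/2)(23)(2.875) = 33.0625.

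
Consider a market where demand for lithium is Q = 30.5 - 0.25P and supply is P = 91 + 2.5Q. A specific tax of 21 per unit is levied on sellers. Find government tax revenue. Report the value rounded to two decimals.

Rewriting demand in inverse form: P = 122 - 4Q.
Pre-tax equilibrium: 122 - 4Q = 91 + 2.5Q gives Q* = 4.7692, P* = 102.9231.
A tax on sellers shifts supply up by 21: 122 - 4Q = 91 + 2.5Q + 21, so Q_t = 1.5385. Buyers pay P_b = 115.8462; sellers receive P_s = P_b - 21 = 94.8462.
Revenue is the tax times quantity traded: 21 x 1.5385 = 32.3077.

32.31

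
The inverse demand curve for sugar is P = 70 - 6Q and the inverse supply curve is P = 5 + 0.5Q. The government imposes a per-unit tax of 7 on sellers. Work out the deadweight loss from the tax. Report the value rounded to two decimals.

3.77

Without the tax, 70 - 6Q = 5 + 0.5Q so Q* = 10 and P* = 10.
With the tax, sellers need 7 more per unit: 70 - 6Q = 5 + 0.5Q + 7, so Q_t = 8.9231. Buyers pay P_b = 16.4615; sellers receive P_s = P_b - 7 = 9.4615.
Deadweight loss is the triangle between the curves from Q_t to Q*: (1/2)(10 - 8.9231)(7) = 3.7692.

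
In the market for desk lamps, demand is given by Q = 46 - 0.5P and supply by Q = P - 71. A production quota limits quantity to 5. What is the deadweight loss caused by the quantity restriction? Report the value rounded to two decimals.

Rewriting demand in inverse form: P = 92 - 2Q.
Rewriting supply in inverse form: P = 71 + Q.
Without the quota, 92 - 2Q = 71 + Q gives Q* = 7.
At Q = 5 the demand price is 92 - 2(5) = 82 and the supply price is 71 + (5) = 76.
DWL = (1/2)(gap between curves at 5) x (Q* - 5) = (1/2)(6)(2) = 6.

6.00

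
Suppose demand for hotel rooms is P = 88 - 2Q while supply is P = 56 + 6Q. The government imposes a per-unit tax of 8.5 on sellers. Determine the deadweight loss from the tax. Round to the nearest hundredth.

4.52

Pre-tax equilibrium: 88 - 2Q = 56 + 6Q gives Q* = 4, P* = 80.
With the tax, sellers need 8.5 more per unit: 88 - 2Q = 56 + 6Q + 8.5, so Q_t = 2.9375. Buyers pay P_b = 82.125; sellers receive P_s = P_b - 8.5 = 73.625.
The welfare triangle lost has base Q* - Q_t = 1.0625 and height t = 8.5, so DWL = (1/2)(1.0625)(8.5) = 4.5156.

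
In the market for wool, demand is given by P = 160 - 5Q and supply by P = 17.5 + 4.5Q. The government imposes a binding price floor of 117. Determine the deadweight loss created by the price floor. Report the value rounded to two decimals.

Without the control, 160 - 5Q = 17.5 + 4.5Q so Q* = 15 and P* = 85.
At P = 117, buyers demand (160 - 117)/5 = 8.6 while sellers would supply more, so the quantity traded is 8.6 at price 117.
The lost-trades triangle has base Q* - 8.6 = 6.4 and height equal to the gap between the curves at Q = 8.6, which is 117 - 56.2 = 60.8. DWL = (1/2)(6.4)(60.8) = 194.56.

194.56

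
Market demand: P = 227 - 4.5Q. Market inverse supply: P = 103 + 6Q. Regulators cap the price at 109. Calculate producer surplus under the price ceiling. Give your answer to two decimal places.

3.00

Free-market equilibrium: 227 - 4.5Q = 103 + 6Q gives Q* = 11.8095, P* = 173.8571.
At P = 109, sellers supply (109 - 103)/6 = 1 while buyers want more, so the quantity traded is 1 at price 109.
PS is the triangle above supply below 109: (1/2)(1)(109 - 103) = 3.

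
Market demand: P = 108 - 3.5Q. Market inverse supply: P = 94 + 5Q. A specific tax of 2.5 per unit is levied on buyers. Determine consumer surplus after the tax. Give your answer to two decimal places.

Pre-tax equilibrium: 108 - 3.5Q = 94 + 5Q gives Q* = 1.6471, P* = 102.2353.
A tax on buyers shifts demand down by 2.5: (108 - 2.5) - 3.5Q = 94 + 5Q, so Q_t = 1.3529. Buyers pay P_b = 103.2647; sellers receive P_s = P_b - 2.5 = 100.7647.
Consumer surplus is the triangle under demand above P_b: (1/2)(1.3529)(108 - 103.2647) = 3.2033.

3.20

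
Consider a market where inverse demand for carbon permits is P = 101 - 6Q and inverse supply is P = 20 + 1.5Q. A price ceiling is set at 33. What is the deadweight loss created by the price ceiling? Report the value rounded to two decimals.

Without the control, 101 - 6Q = 20 + 1.5Q so Q* = 10.8 and P* = 36.2.
At P = 33, sellers supply (33 - 20)/1.5 = 8.6667 while buyers want more, so the quantity traded is 8.6667 at price 33.
At Q = 8.6667 the demand price is 49 and the supply price is 33. Deadweight loss is the triangle between the curves from 8.6667 to 10.8: (1/2)(49 - 33)(10.8 - 8.6667) = 17.0667.

17.07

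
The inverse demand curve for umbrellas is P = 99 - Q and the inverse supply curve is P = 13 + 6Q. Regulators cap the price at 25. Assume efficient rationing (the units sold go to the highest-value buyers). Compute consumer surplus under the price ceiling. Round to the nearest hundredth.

Without the control, 99 - Q = 13 + 6Q so Q* = 12.2857 and P* = 86.7143.
At P = 25, sellers supply (25 - 13)/6 = 2 while buyers want more, so the quantity traded is 2 at price 25.
The demand price at Q = 2 is 97. CS is the trapezoid between demand and 25 over [0, 2]: (1/2)[(99 - 25) + (97 - 25)](2) = 146.

146.00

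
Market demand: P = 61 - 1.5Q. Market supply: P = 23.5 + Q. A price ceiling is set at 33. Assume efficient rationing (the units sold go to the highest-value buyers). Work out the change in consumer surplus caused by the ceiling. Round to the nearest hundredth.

Free-market equilibrium: 61 - 1.5Q = 23.5 + Q gives Q* = 15, P* = 38.5.
At the ceiling price 33, quantity supplied is (33 - 23.5)/1 = 9.5; supply is the short side, so Q = 9.5 trades at P = 33.
CS goes from (1/2)(15)(22.5) = 168.75 to 198.3125 (computed as (61 - 33)(9.5) - (1/2)(1.5)(9.5)^2), a change of 29.5625.

29.56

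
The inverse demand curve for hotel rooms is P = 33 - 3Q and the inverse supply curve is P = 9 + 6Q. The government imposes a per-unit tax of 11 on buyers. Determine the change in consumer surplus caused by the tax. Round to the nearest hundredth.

-7.54

Without the tax, 33 - 3Q = 9 + 6Q so Q* = 2.6667 and P* = 25.
With the tax, buyers' net willingness to pay falls by 11: (33 - 11) - 3Q = 9 + 6Q, so Q_t = 1.4444. Buyers pay P_b = 28.6667; sellers receive P_s = P_b - 11 = 17.6667.
Consumers lose the trapezoid between P* and P_b out to Q_t plus the triangle from Q_t to Q*: change in CS = 3.1296 - 10.6667 = -7.537.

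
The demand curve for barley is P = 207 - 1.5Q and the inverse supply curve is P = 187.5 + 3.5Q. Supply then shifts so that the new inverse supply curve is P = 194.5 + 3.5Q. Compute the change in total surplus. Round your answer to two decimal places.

-22.40

Initial equilibrium: Q_0 = 3.9, P_0 = 201.15; CS_0 = (1/2)(3.9)(5.85) = 11.4075, PS_0 = (1/2)(3.9)(13.65) = 26.6175.
New equilibrium: 207 - 1.5Q = 194.5 + 3.5Q gives Q_1 = 2.5, P_1 = 203.25; CS_1 = 4.6875, PS_1 = 10.9375.
Change in total surplus = (4.6875 + 10.9375) - (11.4075 + 26.6175) = -22.4.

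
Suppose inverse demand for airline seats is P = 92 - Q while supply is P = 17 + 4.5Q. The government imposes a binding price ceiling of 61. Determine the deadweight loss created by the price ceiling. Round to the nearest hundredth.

Free-market equilibrium: 92 - Q = 17 + 4.5Q gives Q* = 13.6364, P* = 78.3636.
At P = 61, sellers supply (61 - 17)/4.5 = 9.7778 while buyers want more, so the quantity traded is 9.7778 at price 61.
At Q = 9.7778 the demand price is 82.2222 and the supply price is 61. Deadweight loss is the triangle between the curves from 9.7778 to 13.6364: (1/2)(82.2222 - 61)(13.6364 - 9.7778) = 40.9439.

40.94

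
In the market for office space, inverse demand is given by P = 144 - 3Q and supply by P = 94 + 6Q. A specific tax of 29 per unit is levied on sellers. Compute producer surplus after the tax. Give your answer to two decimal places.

16.33

Without the tax, 144 - 3Q = 94 + 6Q so Q* = 5.5556 and P* = 127.3333.
A tax on sellers shifts supply up by 29: 144 - 3Q = 94 + 6Q + 29, so Q_t = 2.3333. Buyers pay P_b = 137; sellers receive P_s = P_b - 29 = 108.
PS = (1/2)(Q_t)(P_s - 94) = (1/2)(2.3333)(14) = 16.3333.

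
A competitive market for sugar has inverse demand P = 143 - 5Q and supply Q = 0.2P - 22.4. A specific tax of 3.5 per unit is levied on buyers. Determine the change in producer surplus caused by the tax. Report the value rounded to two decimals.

Rewriting supply in inverse form: P = 112 + 5Q.
Without the tax, 143 - 5Q = 112 + 5Q so Q* = 3.1 and P* = 127.5.
With the tax, buyers' net willingness to pay falls by 3.5: (143 - 3.5) - 5Q = 112 + 5Q, so Q_t = 2.75. Buyers pay P_b = 129.25; sellers receive P_s = P_b - 3.5 = 125.75.
PS falls from (1/2)(3.1)(15.5) = 24.025 to (1/2)(2.75)(13.75) = 18.9062, a change of -5.1188.

-5.12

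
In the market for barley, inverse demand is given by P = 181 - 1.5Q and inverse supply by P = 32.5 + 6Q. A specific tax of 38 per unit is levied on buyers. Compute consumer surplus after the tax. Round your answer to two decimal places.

162.80

Without the tax, 181 - 1.5Q = 32.5 + 6Q so Q* = 19.8 and P* = 151.3.
With the tax, buyers' net willingness to pay falls by 38: (181 - 38) - 1.5Q = 32.5 + 6Q, so Q_t = 14.7333. Buyers pay P_b = 158.9; sellers receive P_s = P_b - 38 = 120.9.
Consumer surplus is the triangle under demand above P_b: (1/2)(14.7333)(181 - 158.9) = 162.8033.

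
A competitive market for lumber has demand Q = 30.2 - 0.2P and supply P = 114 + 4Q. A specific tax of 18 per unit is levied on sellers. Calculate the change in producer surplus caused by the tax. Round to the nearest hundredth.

Rewriting demand in inverse form: P = 151 - 5Q.
Pre-tax equilibrium: 151 - 5Q = 114 + 4Q gives Q* = 4.1111, P* = 130.4444.
With the tax, sellers need 18 more per unit: 151 - 5Q = 114 + 4Q + 18, so Q_t = 2.1111. Buyers pay P_b = 140.4444; sellers receive P_s = P_b - 18 = 122.4444.
PS falls from (1/2)(4.1111)(16.4444) = 33.8025 to (1/2)(2.1111)(8.4444) = 8.9136, a change of -24.8889.

-24.89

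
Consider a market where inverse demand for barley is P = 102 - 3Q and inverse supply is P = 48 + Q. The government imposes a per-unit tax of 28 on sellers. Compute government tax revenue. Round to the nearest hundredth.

Without the tax, 102 - 3Q = 48 + Q so Q* = 13.5 and P* = 61.5.
With the tax, sellers need 28 more per unit: 102 - 3Q = 48 + Q + 28, so Q_t = 6.5. Buyers pay P_b = 82.5; sellers receive P_s = P_b - 28 = 54.5.
Tax revenue = t x Q_t = 28 x 6.5 = 182.

182.00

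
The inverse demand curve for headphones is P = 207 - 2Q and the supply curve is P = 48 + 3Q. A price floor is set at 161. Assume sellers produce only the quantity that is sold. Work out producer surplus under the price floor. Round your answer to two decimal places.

Without the control, 207 - 2Q = 48 + 3Q so Q* = 31.8 and P* = 143.4.
At the floor price 161, quantity demanded is (207 - 161)/2 = 23; demand is the short side, so Q = 23 trades at P = 161.
The supply price at Q = 23 is 117. PS is the trapezoid between 161 and supply over [0, 23]: (1/2)[(161 - 48) + (161 - 117)](23) = 1805.5.

1805.50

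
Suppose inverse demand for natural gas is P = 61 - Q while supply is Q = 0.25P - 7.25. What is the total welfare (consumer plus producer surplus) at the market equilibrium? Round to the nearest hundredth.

102.40

Rewriting supply in inverse form: P = 29 + 4Q.
Setting demand equal to supply, 32 = 5Q, so Q* = 6.4 and P* = 54.6.
Total surplus is the full triangle between the curves from 0 to Q*: (1/2)(6.4)(61 - 29) = 102.4.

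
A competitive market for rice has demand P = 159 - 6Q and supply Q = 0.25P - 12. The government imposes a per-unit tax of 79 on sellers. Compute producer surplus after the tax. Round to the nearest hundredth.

20.48

Rewriting supply in inverse form: P = 48 + 4Q.
Pre-tax equilibrium: 159 - 6Q = 48 + 4Q gives Q* = 11.1, P* = 92.4.
With the tax, sellers need 79 more per unit: 159 - 6Q = 48 + 4Q + 79, so Q_t = 3.2. Buyers pay P_b = 139.8; sellers receive P_s = P_b - 79 = 60.8.
PS = (1/2)(Q_t)(P_s - 48) = (1/2)(3.2)(12.8) = 20.48.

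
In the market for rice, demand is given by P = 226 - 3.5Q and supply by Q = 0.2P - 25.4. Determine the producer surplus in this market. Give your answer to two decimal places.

339.13

Rewriting supply in inverse form: P = 127 + 5Q.
Equilibrium: 226 - 3.5Q = 127 + 5Q, so Q* = 11.6471 and P* = 185.2353.
PS is the area between P* and the supply curve from 0 to Q*: (1/2)(11.6471)(58.2353) = 339.1349.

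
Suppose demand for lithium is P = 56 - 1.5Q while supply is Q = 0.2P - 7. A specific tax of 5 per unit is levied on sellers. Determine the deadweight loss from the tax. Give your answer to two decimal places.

1.92

Rewriting supply in inverse form: P = 35 + 5Q.
Without the tax, 56 - 1.5Q = 35 + 5Q so Q* = 3.2308 and P* = 51.1538.
A tax on sellers shifts supply up by 5: 56 - 1.5Q = 35 + 5Q + 5, so Q_t = 2.4615. Buyers pay P_b = 52.3077; sellers receive P_s = P_b - 5 = 47.3077.
Deadweight loss is the triangle between the curves from Q_t to Q*: (1/2)(3.2308 - 2.4615)(5) = 1.9231.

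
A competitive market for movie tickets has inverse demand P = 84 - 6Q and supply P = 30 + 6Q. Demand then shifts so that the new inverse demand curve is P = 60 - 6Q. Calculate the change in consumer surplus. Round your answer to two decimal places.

-42.00

Initial equilibrium: Q_0 = 4.5, P_0 = 57; CS_0 = (1/2)(4.5)(27) = 60.75, PS_0 = (1/2)(4.5)(27) = 60.75.
New equilibrium: 60 - 6Q = 30 + 6Q gives Q_1 = 2.5, P_1 = 45; CS_1 = 18.75, PS_1 = 18.75.
Change in consumer surplus = 18.75 - 60.75 = -42.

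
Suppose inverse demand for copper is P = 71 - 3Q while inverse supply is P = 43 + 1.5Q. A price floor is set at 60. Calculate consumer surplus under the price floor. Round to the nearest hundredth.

Free-market equilibrium: 71 - 3Q = 43 + 1.5Q gives Q* = 6.2222, P* = 52.3333.
At P = 60, buyers demand (71 - 60)/3 = 3.6667 while sellers would supply more, so the quantity traded is 3.6667 at price 60.
CS is the triangle under demand above 60: (1/2)(3.6667)(71 - 60) = 20.1667.

20.17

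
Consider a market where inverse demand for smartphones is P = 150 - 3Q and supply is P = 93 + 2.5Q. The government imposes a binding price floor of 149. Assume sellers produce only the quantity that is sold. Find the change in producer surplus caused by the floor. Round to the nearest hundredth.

Without the control, 150 - 3Q = 93 + 2.5Q so Q* = 10.3636 and P* = 118.9091.
At P = 149, buyers demand (150 - 149)/3 = 0.3333 while sellers would supply more, so the quantity traded is 0.3333 at price 149.
PS goes from (1/2)(10.3636)(25.9091) = 134.2562 to 18.5278 (computed as (149 - 93)(0.3333) - (1/2)(2.5)(0.3333)^2), a change of -115.7284.

-115.73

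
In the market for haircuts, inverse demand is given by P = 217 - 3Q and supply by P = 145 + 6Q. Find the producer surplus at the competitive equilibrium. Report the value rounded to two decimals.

Equilibrium: 217 - 3Q = 145 + 6Q, so Q* = 8 and P* = 193.
The supply curve's price intercept is 145, so PS = (1/2)(Q*)(P* - 145) = (1/2)(8)(48) = 192.

192.00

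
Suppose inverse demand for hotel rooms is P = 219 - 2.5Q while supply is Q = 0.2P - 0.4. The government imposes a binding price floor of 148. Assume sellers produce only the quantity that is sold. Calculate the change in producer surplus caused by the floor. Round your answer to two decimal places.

Rewriting supply in inverse form: P = 2 + 5Q.
Free-market equilibrium: 219 - 2.5Q = 2 + 5Q gives Q* = 28.9333, P* = 146.6667.
At the floor price 148, quantity demanded is (219 - 148)/2.5 = 28.4; demand is the short side, so Q = 28.4 trades at P = 148.
PS goes from (1/2)(28.9333)(144.6667) = 2092.8444 to 2130 (computed as (148 - 2)(28.4) - (1/2)(5)(28.4)^2), a change of 37.1556.

37.16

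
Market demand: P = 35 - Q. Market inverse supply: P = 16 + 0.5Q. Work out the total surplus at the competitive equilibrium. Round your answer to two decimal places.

120.33

Setting demand equal to supply, 19 = 1.5Q, so Q* = 12.6667 and P* = 22.3333.
Total surplus is the full triangle between the curves from 0 to Q*: (1/2)(12.6667)(35 - 16) = 120.3333.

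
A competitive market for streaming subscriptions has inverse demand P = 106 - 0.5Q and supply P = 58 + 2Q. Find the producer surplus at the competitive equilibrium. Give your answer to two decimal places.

Setting demand equal to supply, 48 = 2.5Q, so Q* = 19.2 and P* = 96.4.
PS is the area between P* and the supply curve from 0 to Q*: (1/2)(19.2)(38.4) = 368.64.

368.64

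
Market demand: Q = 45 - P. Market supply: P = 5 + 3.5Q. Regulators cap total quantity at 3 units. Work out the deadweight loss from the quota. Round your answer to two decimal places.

Rewriting demand in inverse form: P = 45 - Q.
Without the quota, 45 - Q = 5 + 3.5Q gives Q* = 8.8889.
At Q = 3 the demand price is 45 - (3) = 42 and the supply price is 5 + 3.5(3) = 15.5.
Deadweight loss is the triangle between the curves from 3 to 8.8889: (1/2)(42 - 15.5)(8.8889 - 3) = 78.0278.

78.03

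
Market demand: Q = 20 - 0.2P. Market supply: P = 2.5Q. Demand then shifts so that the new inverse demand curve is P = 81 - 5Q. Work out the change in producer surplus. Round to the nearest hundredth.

-76.42

Rewriting demand in inverse form: P = 100 - 5Q.
Initial equilibrium: Q_0 = 13.3333, P_0 = 33.3333; CS_0 = (1/2)(13.3333)(66.6667) = 444.4444, PS_0 = (1/2)(13.3333)(33.3333) = 222.2222.
New equilibrium: 81 - 5Q = 2.5Q gives Q_1 = 10.8, P_1 = 27; CS_1 = 291.6, PS_1 = 145.8.
Change in producer surplus = 145.8 - 222.2222 = -76.4222.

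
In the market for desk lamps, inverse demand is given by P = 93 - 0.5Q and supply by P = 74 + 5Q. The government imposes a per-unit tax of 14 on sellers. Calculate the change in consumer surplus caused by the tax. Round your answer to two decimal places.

-2.78

Without the tax, 93 - 0.5Q = 74 + 5Q so Q* = 3.4545 and P* = 91.2727.
With the tax, sellers need 14 more per unit: 93 - 0.5Q = 74 + 5Q + 14, so Q_t = 0.9091. Buyers pay P_b = 92.5455; sellers receive P_s = P_b - 14 = 78.5455.
Consumers lose the trapezoid between P* and P_b out to Q_t plus the triangle from Q_t to Q*: change in CS = 0.2066 - 2.9835 = -2.7769.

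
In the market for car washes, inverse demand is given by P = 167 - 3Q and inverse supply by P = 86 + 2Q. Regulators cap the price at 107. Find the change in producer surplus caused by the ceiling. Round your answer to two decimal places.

Without the control, 167 - 3Q = 86 + 2Q so Q* = 16.2 and P* = 118.4.
At P = 107, sellers supply (107 - 86)/2 = 10.5 while buyers want more, so the quantity traded is 10.5 at price 107.
PS goes from (1/2)(16.2)(32.4) = 262.44 to 110.25 (computed as (107 - 86)(10.5) - (1/2)(2)(10.5)^2), a change of -152.19.

-152.19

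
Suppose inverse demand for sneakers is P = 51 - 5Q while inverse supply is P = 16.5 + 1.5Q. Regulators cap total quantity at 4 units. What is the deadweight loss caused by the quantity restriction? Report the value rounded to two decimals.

5.56

Unrestricted equilibrium: Q* = (51 - 16.5)/(5 + 1.5) = 5.3077.
At Q = 4 the demand price is 51 - 5(4) = 31 and the supply price is 16.5 + 1.5(4) = 22.5.
DWL = (1/2)(gap between curves at 4) x (Q* - 4) = (1/2)(8.5)(1.3077) = 5.5577.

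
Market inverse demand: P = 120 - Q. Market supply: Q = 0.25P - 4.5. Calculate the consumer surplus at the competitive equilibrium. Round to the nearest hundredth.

208.08

Rewriting supply in inverse form: P = 18 + 4Q.
Set 120 - Q = 18 + 4Q, which gives 102 = 5Q, so Q* = 20.4 and P* = 120 - (20.4) = 99.6.
Consumer surplus is the triangle under demand above P*: (1/2)(20.4)(120 - 99.6) = (1/2)(20.4)(20.4) = 208.08.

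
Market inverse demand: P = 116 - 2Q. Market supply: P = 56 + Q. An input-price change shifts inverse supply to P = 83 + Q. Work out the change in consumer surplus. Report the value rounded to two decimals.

Initial equilibrium: Q_0 = 20, P_0 = 76; CS_0 = (1/2)(20)(40) = 400, PS_0 = (1/2)(20)(20) = 200.
New equilibrium: 116 - 2Q = 83 + Q gives Q_1 = 11, P_1 = 94; CS_1 = 121, PS_1 = 60.5.
Change in consumer surplus = 121 - 400 = -279.

-279.00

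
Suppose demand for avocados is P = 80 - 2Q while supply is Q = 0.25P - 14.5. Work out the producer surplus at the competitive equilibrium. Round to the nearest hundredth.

Rewriting supply in inverse form: P = 58 + 4Q.
Equilibrium: 80 - 2Q = 58 + 4Q, so Q* = 3.6667 and P* = 72.6667.
Producer surplus is the triangle above supply below P*: (1/2)(3.6667)(72.6667 - 58) = (1/2)(3.6667)(14.6667) = 26.8889.

26.89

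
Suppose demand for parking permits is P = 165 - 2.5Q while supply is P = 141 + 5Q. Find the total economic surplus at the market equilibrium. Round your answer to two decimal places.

38.40

Equilibrium: 165 - 2.5Q = 141 + 5Q, so Q* = 3.2 and P* = 157.
Total surplus is the full triangle between the curves from 0 to Q*: (1/2)(3.2)(165 - 141) = 38.4.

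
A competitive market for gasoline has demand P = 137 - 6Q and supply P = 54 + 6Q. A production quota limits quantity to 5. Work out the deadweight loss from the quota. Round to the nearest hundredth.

Without the quota, 137 - 6Q = 54 + 6Q gives Q* = 6.9167.
At Q = 5 the demand price is 137 - 6(5) = 107 and the supply price is 54 + 6(5) = 84.
Deadweight loss is the triangle between the curves from 5 to 6.9167: (1/2)(107 - 84)(6.9167 - 5) = 22.0417.

22.04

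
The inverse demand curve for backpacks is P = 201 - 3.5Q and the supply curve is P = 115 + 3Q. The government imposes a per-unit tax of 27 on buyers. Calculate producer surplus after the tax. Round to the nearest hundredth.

123.59

Without the tax, 201 - 3.5Q = 115 + 3Q so Q* = 13.2308 and P* = 154.6923.
With the tax, buyers' net willingness to pay falls by 27: (201 - 27) - 3.5Q = 115 + 3Q, so Q_t = 9.0769. Buyers pay P_b = 169.2308; sellers receive P_s = P_b - 27 = 142.2308.
Producer surplus is the triangle above supply below P_s: (1/2)(9.0769)(142.2308 - 115) = 123.5858.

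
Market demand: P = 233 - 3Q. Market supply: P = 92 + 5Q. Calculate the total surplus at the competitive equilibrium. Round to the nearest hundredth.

1242.56

Set 233 - 3Q = 92 + 5Q, which gives 141 = 8Q, so Q* = 17.625 and P* = 233 - 3(17.625) = 180.125.
Total surplus is the full triangle between the curves from 0 to Q*: (1/2)(17.625)(233 - 92) = 1242.5625.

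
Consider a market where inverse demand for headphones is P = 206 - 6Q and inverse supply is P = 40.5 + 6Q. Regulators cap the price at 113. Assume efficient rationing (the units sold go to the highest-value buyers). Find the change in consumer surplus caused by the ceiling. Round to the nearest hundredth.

115.10

Free-market equilibrium: 206 - 6Q = 40.5 + 6Q gives Q* = 13.7917, P* = 123.25.
At the ceiling price 113, quantity supplied is (113 - 40.5)/6 = 12.0833; supply is the short side, so Q = 12.0833 trades at P = 113.
CS goes from (1/2)(13.7917)(82.75) = 570.6302 to 685.7292 (computed as (206 - 113)(12.0833) - (1/2)(6)(12.0833)^2), a change of 115.099.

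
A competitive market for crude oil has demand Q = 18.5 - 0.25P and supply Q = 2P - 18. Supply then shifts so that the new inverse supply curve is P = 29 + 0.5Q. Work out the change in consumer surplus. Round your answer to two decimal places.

-217.28

Rewriting demand in inverse form: P = 74 - 4Q.
Rewriting supply in inverse form: P = 9 + 0.5Q.
Initial equilibrium: Q_0 = 14.4444, P_0 = 16.2222; CS_0 = (1/2)(14.4444)(57.7778) = 417.284, PS_0 = (1/2)(14.4444)(7.2222) = 52.1605.
New equilibrium: 74 - 4Q = 29 + 0.5Q gives Q_1 = 10, P_1 = 34; CS_1 = 200, PS_1 = 25.
Change in consumer surplus = 200 - 417.284 = -217.284.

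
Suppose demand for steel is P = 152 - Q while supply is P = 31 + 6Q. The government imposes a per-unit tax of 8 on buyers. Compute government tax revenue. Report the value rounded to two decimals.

Without the tax, 152 - Q = 31 + 6Q so Q* = 17.2857 and P* = 134.7143.
With the tax, buyers' net willingness to pay falls by 8: (152 - 8) - Q = 31 + 6Q, so Q_t = 16.1429. Buyers pay P_b = 135.8571; sellers receive P_s = P_b - 8 = 127.8571.
Revenue is the tax times quantity traded: 8 x 16.1429 = 129.1429.

129.14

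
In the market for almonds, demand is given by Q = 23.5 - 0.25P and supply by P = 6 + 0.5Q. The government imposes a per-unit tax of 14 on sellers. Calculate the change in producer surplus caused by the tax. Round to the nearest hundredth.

Rewriting demand in inverse form: P = 94 - 4Q.
Without the tax, 94 - 4Q = 6 + 0.5Q so Q* = 19.5556 and P* = 15.7778.
A tax on sellers shifts supply up by 14: 94 - 4Q = 6 + 0.5Q + 14, so Q_t = 16.4444. Buyers pay P_b = 28.2222; sellers receive P_s = P_b - 14 = 14.2222.
PS falls from (1/2)(19.5556)(9.7778) = 95.6049 to (1/2)(16.4444)(8.2222) = 67.6049, a change of -28.

-28.00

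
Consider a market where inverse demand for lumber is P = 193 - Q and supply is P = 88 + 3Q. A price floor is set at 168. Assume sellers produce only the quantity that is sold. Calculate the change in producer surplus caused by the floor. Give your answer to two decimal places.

28.91

Free-market equilibrium: 193 - Q = 88 + 3Q gives Q* = 26.25, P* = 166.75.
At P = 168, buyers demand (193 - 168)/1 = 25 while sellers would supply more, so the quantity traded is 25 at price 168.
PS goes from (1/2)(26.25)(78.75) = 1033.5938 to 1062.5 (computed as (168 - 88)(25) - (1/2)(3)(25)^2), a change of 28.9062.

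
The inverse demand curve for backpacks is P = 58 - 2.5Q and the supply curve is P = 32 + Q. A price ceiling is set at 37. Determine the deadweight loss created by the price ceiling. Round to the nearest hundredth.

Without the control, 58 - 2.5Q = 32 + Q so Q* = 7.4286 and P* = 39.4286.
At P = 37, sellers supply (37 - 32)/1 = 5 while buyers want more, so the quantity traded is 5 at price 37.
At Q = 5 the demand price is 45.5 and the supply price is 37. Deadweight loss is the triangle between the curves from 5 to 7.4286: (1/2)(45.5 - 37)(7.4286 - 5) = 10.3214.

10.32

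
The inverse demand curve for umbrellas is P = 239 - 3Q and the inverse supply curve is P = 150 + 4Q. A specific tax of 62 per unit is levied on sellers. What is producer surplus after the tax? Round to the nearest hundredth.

29.76

Without the tax, 239 - 3Q = 150 + 4Q so Q* = 12.7143 and P* = 200.8571.
With the tax, sellers need 62 more per unit: 239 - 3Q = 150 + 4Q + 62, so Q_t = 3.8571. Buyers pay P_b = 227.4286; sellers receive P_s = P_b - 62 = 165.4286.
PS = (1/2)(Q_t)(P_s - 150) = (1/2)(3.8571)(15.4286) = 29.7551.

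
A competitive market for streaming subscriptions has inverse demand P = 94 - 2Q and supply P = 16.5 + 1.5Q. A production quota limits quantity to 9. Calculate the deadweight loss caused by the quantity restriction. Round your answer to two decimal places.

302.29

Unrestricted equilibrium: Q* = (94 - 16.5)/(2 + 1.5) = 22.1429.
At Q = 9 the demand price is 94 - 2(9) = 76 and the supply price is 16.5 + 1.5(9) = 30.
Deadweight loss is the triangle between the curves from 9 to 22.1429: (1/2)(76 - 30)(22.1429 - 9) = 302.2857.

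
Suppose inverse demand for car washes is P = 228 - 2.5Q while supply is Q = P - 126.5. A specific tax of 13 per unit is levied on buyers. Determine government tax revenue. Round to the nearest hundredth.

Rewriting supply in inverse form: P = 126.5 + Q.
Without the tax, 228 - 2.5Q = 126.5 + Q so Q* = 29 and P* = 155.5.
A tax on buyers shifts demand down by 13: (228 - 13) - 2.5Q = 126.5 + Q, so Q_t = 25.2857. Buyers pay P_b = 164.7857; sellers receive P_s = P_b - 13 = 151.7857.
Revenue is the tax times quantity traded: 13 x 25.2857 = 328.7143.

328.71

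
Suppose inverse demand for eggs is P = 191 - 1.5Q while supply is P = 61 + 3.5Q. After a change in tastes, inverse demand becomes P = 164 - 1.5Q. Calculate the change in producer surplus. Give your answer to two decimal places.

-440.37

Initial equilibrium: Q_0 = 26, P_0 = 152; CS_0 = (1/2)(26)(39) = 507, PS_0 = (1/2)(26)(91) = 1183.
New equilibrium: 164 - 1.5Q = 61 + 3.5Q gives Q_1 = 20.6, P_1 = 133.1; CS_1 = 318.27, PS_1 = 742.63.
Change in producer surplus = 742.63 - 1183 = -440.37.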